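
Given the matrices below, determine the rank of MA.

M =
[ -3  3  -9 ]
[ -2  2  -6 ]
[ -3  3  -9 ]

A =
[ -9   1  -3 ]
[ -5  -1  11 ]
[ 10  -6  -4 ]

1

First compute MA:
[[-78,  48,  78],
 [-52,  32,  52],
 [-78,  48,  78]]
Now row reduce the product.
R2 ← R2 − (2/3)·R1: [0, 0, 0]
R3 ← R3 − R1: [0, 0, 0]
1 nonzero row, so rank(MA) = 1.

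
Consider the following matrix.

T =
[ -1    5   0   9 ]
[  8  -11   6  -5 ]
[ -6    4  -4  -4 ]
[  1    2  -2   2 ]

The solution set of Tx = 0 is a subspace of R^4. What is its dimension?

Row reduce to echelon form.
R2 ← R2 + (8)·R1: [0, 29, 6, 67]
R3 ← R3 − (6)·R1: [0, -26, -4, -58]
R4 ← R4 + R1: [0, 7, -2, 11]
R3 ← R3 + (26/29)·R2: [0, 0, 40/29, 60/29]
R4 ← R4 − (7/29)·R2: [0, 0, -100/29, -150/29]
R4 ← R4 + (5/2)·R3: [0, 0, 0, 0]
3 nonzero rows, so rank(T) = 3.
T has 4 columns; by rank–nullity, nullity = 4 − 3 = 1.

1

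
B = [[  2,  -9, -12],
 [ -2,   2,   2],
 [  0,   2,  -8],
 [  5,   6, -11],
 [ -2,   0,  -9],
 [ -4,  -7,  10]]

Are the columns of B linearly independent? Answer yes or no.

Row reduce B to echelon form.
R2 ← R2 + R1: [0, -7, -10]
R4 ← R4 − (5/2)·R1: [0, 57/2, 19]
R5 ← R5 + R1: [0, -9, -21]
R6 ← R6 + (2)·R1: [0, -25, -14]
R3 ← R3 + (2/7)·R2: [0, 0, -76/7]
R4 ← R4 + (57/14)·R2: [0, 0, -152/7]
R5 ← R5 − (9/7)·R2: [0, 0, -57/7]
R6 ← R6 − (25/7)·R2: [0, 0, 152/7]
R4 ← R4 − (2)·R3: [0, 0, 0]
R5 ← R5 − (3/4)·R3: [0, 0, 0]
R6 ← R6 + (2)·R3: [0, 0, 0]
3 pivots among 3 columns.
Every column is a pivot column, so the columns are linearly independent.

yes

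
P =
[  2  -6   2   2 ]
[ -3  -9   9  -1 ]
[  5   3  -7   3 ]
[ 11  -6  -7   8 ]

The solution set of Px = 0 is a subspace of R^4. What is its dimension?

Row reduce to echelon form.
R2 ← R2 + (3/2)·R1: [0, -18, 12, 2]
R3 ← R3 − (5/2)·R1: [0, 18, -12, -2]
R4 ← R4 − (11/2)·R1: [0, 27, -18, -3]
R3 ← R3 + R2: [0, 0, 0, 0]
R4 ← R4 + (3/2)·R2: [0, 0, 0, 0]
2 nonzero rows, so rank(P) = 2.
P has 4 columns; by rank–nullity, nullity = 4 − 2 = 2.

2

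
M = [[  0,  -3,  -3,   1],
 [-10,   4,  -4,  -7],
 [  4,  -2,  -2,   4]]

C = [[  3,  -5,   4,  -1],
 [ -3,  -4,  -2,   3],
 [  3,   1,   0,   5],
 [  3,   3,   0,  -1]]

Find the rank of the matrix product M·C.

3

First compute MC:
[[  3,  12,   6, -25],
 [-75,   9, -48,   9],
 [ 24,  -2,  20, -24]]
Now row reduce the product.
R2 ← R2 + (25)·R1: [0, 309, 102, -616]
R3 ← R3 − (8)·R1: [0, -98, -28, 176]
R3 ← R3 + (98/309)·R2: [0, 0, 448/103, -5984/309]
3 nonzero rows, so rank(MC) = 3.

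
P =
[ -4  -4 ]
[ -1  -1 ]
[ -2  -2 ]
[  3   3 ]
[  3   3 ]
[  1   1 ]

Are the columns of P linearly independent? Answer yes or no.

Row reduce P to echelon form.
R2 ← R2 − (1/4)·R1: [0, 0]
R3 ← R3 − (1/2)·R1: [0, 0]
R4 ← R4 + (3/4)·R1: [0, 0]
R5 ← R5 + (3/4)·R1: [0, 0]
R6 ← R6 + (1/4)·R1: [0, 0]
1 pivot among 2 columns.
Only 1 < 2 pivot columns, so the columns are linearly dependent.

no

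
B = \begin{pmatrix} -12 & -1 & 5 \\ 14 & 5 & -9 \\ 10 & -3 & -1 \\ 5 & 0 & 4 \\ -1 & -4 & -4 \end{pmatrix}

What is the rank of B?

Row reduce to echelon form.
R2 ← R2 + (7/6)·R1: [0, 23/6, -19/6]
R3 ← R3 + (5/6)·R1: [0, -23/6, 19/6]
R4 ← R4 + (5/12)·R1: [0, -5/12, 73/12]
R5 ← R5 − (1/12)·R1: [0, -47/12, -53/12]
R3 ← R3 + R2: [0, 0, 0]
R4 ← R4 + (5/46)·R2: [0, 0, 132/23]
R5 ← R5 + (47/46)·R2: [0, 0, -176/23]
Swap R3 ↔ R4
R5 ← R5 + (4/3)·R3: [0, 0, 0]
Echelon form has 3 nonzero rows, so rank(B) = 3.

3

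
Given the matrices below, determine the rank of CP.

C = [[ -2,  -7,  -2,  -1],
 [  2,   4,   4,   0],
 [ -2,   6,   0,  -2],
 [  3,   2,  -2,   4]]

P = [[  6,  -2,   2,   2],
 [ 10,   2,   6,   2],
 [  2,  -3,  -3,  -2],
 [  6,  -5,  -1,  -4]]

3

First compute CP:
[[-92,   1, -39, -10],
 [ 60,  -8,  16,   4],
 [ 36,  26,  34,  16],
 [ 58, -16,  20,  -2]]
Now row reduce the product.
R2 ← R2 + (15/23)·R1: [0, -169/23, -217/23, -58/23]
R3 ← R3 + (9/23)·R1: [0, 607/23, 431/23, 278/23]
R4 ← R4 + (29/46)·R1: [0, -707/46, -211/46, -191/23]
R3 ← R3 + (607/169)·R2: [0, 0, -2560/169, 512/169]
R4 ← R4 − (707/338)·R2: [0, 0, 2560/169, -512/169]
R4 ← R4 + R3: [0, 0, 0, 0]
3 nonzero rows, so rank(CP) = 3.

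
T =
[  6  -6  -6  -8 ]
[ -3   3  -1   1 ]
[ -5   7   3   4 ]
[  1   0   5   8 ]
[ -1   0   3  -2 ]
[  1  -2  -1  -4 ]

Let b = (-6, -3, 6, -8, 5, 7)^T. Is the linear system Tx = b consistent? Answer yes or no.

no

Row reduce the augmented matrix [T | b].
R2 ← R2 + (1/2)·R1: [0, 0, -4, -3, -6]
R3 ← R3 + (5/6)·R1: [0, 2, -2, -8/3, 1]
R4 ← R4 − (1/6)·R1: [0, 1, 6, 28/3, -7]
R5 ← R5 + (1/6)·R1: [0, -1, 2, -10/3, 4]
R6 ← R6 − (1/6)·R1: [0, -1, 0, -8/3, 8]
Swap R2 ↔ R3
R4 ← R4 − (1/2)·R2: [0, 0, 7, 32/3, -15/2]
R5 ← R5 + (1/2)·R2: [0, 0, 1, -14/3, 9/2]
R6 ← R6 + (1/2)·R2: [0, 0, -1, -4, 17/2]
R4 ← R4 + (7/4)·R3: [0, 0, 0, 65/12, -18]
R5 ← R5 + (1/4)·R3: [0, 0, 0, -65/12, 3]
R6 ← R6 − (1/4)·R3: [0, 0, 0, -13/4, 10]
R5 ← R5 + R4: [0, 0, 0, 0, -15]
R6 ← R6 + (3/5)·R4: [0, 0, 0, 0, -4/5]
R6 ← R6 − (4/75)·R5: [0, 0, 0, 0, 0]
The echelon form has 5 nonzero rows; the last pivot sits in the augmented column, so rank(T) = 4 but rank([T|b]) = 5.
Since the ranks differ, the system is inconsistent.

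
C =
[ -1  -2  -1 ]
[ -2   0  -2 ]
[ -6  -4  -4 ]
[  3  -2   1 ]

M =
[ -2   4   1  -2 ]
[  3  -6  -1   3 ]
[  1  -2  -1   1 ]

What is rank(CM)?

2

First compute CM:
[[ -5,  10,   2,  -5],
 [  2,  -4,   0,   2],
 [ -4,   8,   2,  -4],
 [-11,  22,   4, -11]]
Now row reduce the product.
R2 ← R2 + (2/5)·R1: [0, 0, 4/5, 0]
R3 ← R3 − (4/5)·R1: [0, 0, 2/5, 0]
R4 ← R4 − (11/5)·R1: [0, 0, -2/5, 0]
R3 ← R3 − (1/2)·R2: [0, 0, 0, 0]
R4 ← R4 + (1/2)·R2: [0, 0, 0, 0]
2 nonzero rows, so rank(CM) = 2.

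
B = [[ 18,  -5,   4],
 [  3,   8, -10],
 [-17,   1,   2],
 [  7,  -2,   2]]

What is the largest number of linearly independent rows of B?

3

Row reduce to echelon form.
R2 ← R2 − (1/6)·R1: [0, 53/6, -32/3]
R3 ← R3 + (17/18)·R1: [0, -67/18, 52/9]
R4 ← R4 − (7/18)·R1: [0, -1/18, 4/9]
R3 ← R3 + (67/159)·R2: [0, 0, 68/53]
R4 ← R4 + (1/159)·R2: [0, 0, 20/53]
R4 ← R4 − (5/17)·R3: [0, 0, 0]
Echelon form has 3 nonzero rows, so rank(B) = 3.
The rank gives the maximum number of linearly independent rows: 3.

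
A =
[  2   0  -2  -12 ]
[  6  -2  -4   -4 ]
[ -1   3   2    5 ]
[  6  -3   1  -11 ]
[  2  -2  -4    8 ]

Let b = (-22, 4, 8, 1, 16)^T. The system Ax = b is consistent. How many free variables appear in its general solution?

0

Row reduce the augmented matrix [A | b].
R2 ← R2 − (3)·R1: [0, -2, 2, 32, 70]
R3 ← R3 + (1/2)·R1: [0, 3, 1, -1, -3]
R4 ← R4 − (3)·R1: [0, -3, 7, 25, 67]
R5 ← R5 − R1: [0, -2, -2, 20, 38]
R3 ← R3 + (3/2)·R2: [0, 0, 4, 47, 102]
R4 ← R4 − (3/2)·R2: [0, 0, 4, -23, -38]
R5 ← R5 − R2: [0, 0, -4, -12, -32]
R4 ← R4 − R3: [0, 0, 0, -70, -140]
R5 ← R5 + R3: [0, 0, 0, 35, 70]
R5 ← R5 + (1/2)·R4: [0, 0, 0, 0, 0]
The echelon form has 4 nonzero rows, and every pivot lies in the first 4 columns, so rank(A) = rank([A|b]) = 4.
The system is consistent.
Free variables = (unknowns) − (rank) = 4 − 4 = 0.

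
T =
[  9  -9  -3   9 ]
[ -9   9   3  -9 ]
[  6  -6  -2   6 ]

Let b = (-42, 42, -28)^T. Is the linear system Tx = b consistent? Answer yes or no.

Row reduce the augmented matrix [T | b].
R2 ← R2 + R1: [0, 0, 0, 0, 0]
R3 ← R3 − (2/3)·R1: [0, 0, 0, 0, 0]
The echelon form has 1 nonzero rows, and every pivot lies in the first 4 columns, so rank(T) = rank([T|b]) = 1.
The system is consistent.

yes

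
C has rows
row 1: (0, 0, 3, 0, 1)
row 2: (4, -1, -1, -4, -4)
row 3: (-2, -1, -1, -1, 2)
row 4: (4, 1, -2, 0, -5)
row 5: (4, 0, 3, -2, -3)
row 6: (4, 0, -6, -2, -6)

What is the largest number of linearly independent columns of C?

Row reduce to echelon form.
Swap R1 ↔ R2
R3 ← R3 + (1/2)·R1: [0, -3/2, -3/2, -3, 0]
R4 ← R4 − R1: [0, 2, -1, 4, -1]
R5 ← R5 − R1: [0, 1, 4, 2, 1]
R6 ← R6 − R1: [0, 1, -5, 2, -2]
Swap R2 ↔ R3
R4 ← R4 + (4/3)·R2: [0, 0, -3, 0, -1]
R5 ← R5 + (2/3)·R2: [0, 0, 3, 0, 1]
R6 ← R6 + (2/3)·R2: [0, 0, -6, 0, -2]
R4 ← R4 + R3: [0, 0, 0, 0, 0]
R5 ← R5 − R3: [0, 0, 0, 0, 0]
R6 ← R6 + (2)·R3: [0, 0, 0, 0, 0]
Echelon form has 3 nonzero rows, so rank(C) = 3.
The rank gives the maximum number of linearly independent columns: 3.

3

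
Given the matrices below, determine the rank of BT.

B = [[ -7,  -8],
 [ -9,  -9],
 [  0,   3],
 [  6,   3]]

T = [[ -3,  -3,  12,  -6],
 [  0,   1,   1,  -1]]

First compute BT:
[[ 21,  13, -92,  50],
 [ 27,  18, -117,  63],
 [  0,   3,   3,  -3],
 [-18, -15,  75, -39]]
Now row reduce the product.
R2 ← R2 − (9/7)·R1: [0, 9/7, 9/7, -9/7]
R4 ← R4 + (6/7)·R1: [0, -27/7, -27/7, 27/7]
R3 ← R3 − (7/3)·R2: [0, 0, 0, 0]
R4 ← R4 + (3)·R2: [0, 0, 0, 0]
2 nonzero rows, so rank(BT) = 2.

2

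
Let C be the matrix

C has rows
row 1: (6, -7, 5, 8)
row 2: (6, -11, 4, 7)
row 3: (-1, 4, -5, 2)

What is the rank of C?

3

Row reduce to echelon form.
R2 ← R2 − R1: [0, -4, -1, -1]
R3 ← R3 + (1/6)·R1: [0, 17/6, -25/6, 10/3]
R3 ← R3 + (17/24)·R2: [0, 0, -39/8, 21/8]
Echelon form has 3 nonzero rows, so rank(C) = 3.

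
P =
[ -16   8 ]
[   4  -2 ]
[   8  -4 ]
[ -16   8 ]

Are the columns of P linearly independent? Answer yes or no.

Row reduce P to echelon form.
R2 ← R2 + (1/4)·R1: [0, 0]
R3 ← R3 + (1/2)·R1: [0, 0]
R4 ← R4 − R1: [0, 0]
1 pivot among 2 columns.
Only 1 < 2 pivot columns, so the columns are linearly dependent.

no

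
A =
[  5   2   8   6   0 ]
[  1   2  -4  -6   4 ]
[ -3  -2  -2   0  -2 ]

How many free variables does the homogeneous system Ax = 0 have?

Row reduce to echelon form.
R2 ← R2 − (1/5)·R1: [0, 8/5, -28/5, -36/5, 4]
R3 ← R3 + (3/5)·R1: [0, -4/5, 14/5, 18/5, -2]
R3 ← R3 + (1/2)·R2: [0, 0, 0, 0, 0]
2 nonzero rows, so rank(A) = 2.
A has 5 columns; by rank–nullity, nullity = 5 − 2 = 3.

3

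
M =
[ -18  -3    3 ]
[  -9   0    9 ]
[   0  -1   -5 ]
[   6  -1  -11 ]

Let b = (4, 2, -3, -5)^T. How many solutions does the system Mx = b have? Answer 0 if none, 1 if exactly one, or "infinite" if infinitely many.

Row reduce the augmented matrix [M | b].
R2 ← R2 − (1/2)·R1: [0, 3/2, 15/2, 0]
R4 ← R4 + (1/3)·R1: [0, -2, -10, -11/3]
R3 ← R3 + (2/3)·R2: [0, 0, 0, -3]
R4 ← R4 + (4/3)·R2: [0, 0, 0, -11/3]
R4 ← R4 − (11/9)·R3: [0, 0, 0, 0]
The echelon form has 3 nonzero rows; the last pivot sits in the augmented column, so rank(M) = 2 but rank([M|b]) = 3.
Since the ranks differ, the system is inconsistent.
It has no solutions.

0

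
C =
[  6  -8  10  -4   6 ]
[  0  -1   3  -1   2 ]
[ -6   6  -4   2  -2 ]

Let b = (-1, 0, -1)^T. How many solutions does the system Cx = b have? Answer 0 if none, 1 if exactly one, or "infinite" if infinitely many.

0

Row reduce the augmented matrix [C | b].
R3 ← R3 + R1: [0, -2, 6, -2, 4, -2]
R3 ← R3 − (2)·R2: [0, 0, 0, 0, 0, -2]
The echelon form has 3 nonzero rows; the last pivot sits in the augmented column, so rank(C) = 2 but rank([C|b]) = 3.
Since the ranks differ, the system is inconsistent.
It has no solutions.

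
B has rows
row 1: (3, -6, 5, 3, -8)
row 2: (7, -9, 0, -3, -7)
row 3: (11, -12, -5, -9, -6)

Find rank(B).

2

Row reduce to echelon form.
R2 ← R2 − (7/3)·R1: [0, 5, -35/3, -10, 35/3]
R3 ← R3 − (11/3)·R1: [0, 10, -70/3, -20, 70/3]
R3 ← R3 − (2)·R2: [0, 0, 0, 0, 0]
Echelon form has 2 nonzero rows, so rank(B) = 2.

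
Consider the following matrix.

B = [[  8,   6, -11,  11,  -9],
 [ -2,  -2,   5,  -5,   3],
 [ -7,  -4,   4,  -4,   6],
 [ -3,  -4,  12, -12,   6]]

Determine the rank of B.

Row reduce to echelon form.
R2 ← R2 + (1/4)·R1: [0, -1/2, 9/4, -9/4, 3/4]
R3 ← R3 + (7/8)·R1: [0, 5/4, -45/8, 45/8, -15/8]
R4 ← R4 + (3/8)·R1: [0, -7/4, 63/8, -63/8, 21/8]
R3 ← R3 + (5/2)·R2: [0, 0, 0, 0, 0]
R4 ← R4 − (7/2)·R2: [0, 0, 0, 0, 0]
Echelon form has 2 nonzero rows, so rank(B) = 2.

2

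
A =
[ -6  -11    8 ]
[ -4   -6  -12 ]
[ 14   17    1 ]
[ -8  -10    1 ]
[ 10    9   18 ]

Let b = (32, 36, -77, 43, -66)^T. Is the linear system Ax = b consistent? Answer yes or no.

yes

Row reduce the augmented matrix [A | b].
R2 ← R2 − (2/3)·R1: [0, 4/3, -52/3, 44/3]
R3 ← R3 + (7/3)·R1: [0, -26/3, 59/3, -7/3]
R4 ← R4 − (4/3)·R1: [0, 14/3, -29/3, 1/3]
R5 ← R5 + (5/3)·R1: [0, -28/3, 94/3, -38/3]
R3 ← R3 + (13/2)·R2: [0, 0, -93, 93]
R4 ← R4 − (7/2)·R2: [0, 0, 51, -51]
R5 ← R5 + (7)·R2: [0, 0, -90, 90]
R4 ← R4 + (17/31)·R3: [0, 0, 0, 0]
R5 ← R5 − (30/31)·R3: [0, 0, 0, 0]
The echelon form has 3 nonzero rows, and every pivot lies in the first 3 columns, so rank(A) = rank([A|b]) = 3.
The system is consistent.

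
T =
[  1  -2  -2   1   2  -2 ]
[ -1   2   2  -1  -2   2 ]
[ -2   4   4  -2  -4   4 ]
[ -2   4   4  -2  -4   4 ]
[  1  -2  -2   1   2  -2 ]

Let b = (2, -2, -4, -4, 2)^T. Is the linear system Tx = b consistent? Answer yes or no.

yes

Row reduce the augmented matrix [T | b].
R2 ← R2 + R1: [0, 0, 0, 0, 0, 0, 0]
R3 ← R3 + (2)·R1: [0, 0, 0, 0, 0, 0, 0]
R4 ← R4 + (2)·R1: [0, 0, 0, 0, 0, 0, 0]
R5 ← R5 − R1: [0, 0, 0, 0, 0, 0, 0]
The echelon form has 1 nonzero rows, and every pivot lies in the first 6 columns, so rank(T) = rank([T|b]) = 1.
The system is consistent.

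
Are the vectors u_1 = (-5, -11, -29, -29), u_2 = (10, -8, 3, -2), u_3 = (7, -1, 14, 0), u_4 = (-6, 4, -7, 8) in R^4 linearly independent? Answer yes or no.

no

Form the matrix with these vectors as rows and row reduce.
R2 ← R2 + (2)·R1: [0, -30, -55, -60]
R3 ← R3 + (7/5)·R1: [0, -82/5, -133/5, -203/5]
R4 ← R4 − (6/5)·R1: [0, 86/5, 139/5, 214/5]
R3 ← R3 − (41/75)·R2: [0, 0, 52/15, -39/5]
R4 ← R4 + (43/75)·R2: [0, 0, -56/15, 42/5]
R4 ← R4 + (14/13)·R3: [0, 0, 0, 0]
3 nonzero rows, so the 4 vectors span a space of dimension 3.
Since 3 < 4, the vectors are linearly dependent.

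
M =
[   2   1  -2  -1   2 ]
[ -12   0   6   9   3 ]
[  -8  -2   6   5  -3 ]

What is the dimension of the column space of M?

Row reduce to echelon form.
R2 ← R2 + (6)·R1: [0, 6, -6, 3, 15]
R3 ← R3 + (4)·R1: [0, 2, -2, 1, 5]
R3 ← R3 − (1/3)·R2: [0, 0, 0, 0, 0]
Echelon form has 2 nonzero rows, so rank(M) = 2.
The column space has dimension equal to the rank: 2.

2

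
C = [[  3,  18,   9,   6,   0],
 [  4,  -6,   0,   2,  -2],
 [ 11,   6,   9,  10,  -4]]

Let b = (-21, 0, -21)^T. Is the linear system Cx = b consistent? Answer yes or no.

yes

Row reduce the augmented matrix [C | b].
R2 ← R2 − (4/3)·R1: [0, -30, -12, -6, -2, 28]
R3 ← R3 − (11/3)·R1: [0, -60, -24, -12, -4, 56]
R3 ← R3 − (2)·R2: [0, 0, 0, 0, 0, 0]
The echelon form has 2 nonzero rows, and every pivot lies in the first 5 columns, so rank(C) = rank([C|b]) = 2.
The system is consistent.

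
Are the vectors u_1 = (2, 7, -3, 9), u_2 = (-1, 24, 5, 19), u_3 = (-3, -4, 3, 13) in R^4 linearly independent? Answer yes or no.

yes

Form the matrix with these vectors as rows and row reduce.
R2 ← R2 + (1/2)·R1: [0, 55/2, 7/2, 47/2]
R3 ← R3 + (3/2)·R1: [0, 13/2, -3/2, 53/2]
R3 ← R3 − (13/55)·R2: [0, 0, -128/55, 1152/55]
3 nonzero rows, so the 3 vectors span a space of dimension 3.
Since 3 = 3, the vectors are linearly independent.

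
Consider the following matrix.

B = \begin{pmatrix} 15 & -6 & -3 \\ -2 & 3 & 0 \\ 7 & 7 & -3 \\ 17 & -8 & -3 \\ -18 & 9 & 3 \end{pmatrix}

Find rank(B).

Row reduce to echelon form.
R2 ← R2 + (2/15)·R1: [0, 11/5, -2/5]
R3 ← R3 − (7/15)·R1: [0, 49/5, -8/5]
R4 ← R4 − (17/15)·R1: [0, -6/5, 2/5]
R5 ← R5 + (6/5)·R1: [0, 9/5, -3/5]
R3 ← R3 − (49/11)·R2: [0, 0, 2/11]
R4 ← R4 + (6/11)·R2: [0, 0, 2/11]
R5 ← R5 − (9/11)·R2: [0, 0, -3/11]
R4 ← R4 − R3: [0, 0, 0]
R5 ← R5 + (3/2)·R3: [0, 0, 0]
Echelon form has 3 nonzero rows, so rank(B) = 3.

3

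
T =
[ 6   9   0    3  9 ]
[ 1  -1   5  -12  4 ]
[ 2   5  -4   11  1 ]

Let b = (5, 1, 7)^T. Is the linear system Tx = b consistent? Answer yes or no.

Row reduce the augmented matrix [T | b].
R2 ← R2 − (1/6)·R1: [0, -5/2, 5, -25/2, 5/2, 1/6]
R3 ← R3 − (1/3)·R1: [0, 2, -4, 10, -2, 16/3]
R3 ← R3 + (4/5)·R2: [0, 0, 0, 0, 0, 82/15]
The echelon form has 3 nonzero rows; the last pivot sits in the augmented column, so rank(T) = 2 but rank([T|b]) = 3.
Since the ranks differ, the system is inconsistent.

no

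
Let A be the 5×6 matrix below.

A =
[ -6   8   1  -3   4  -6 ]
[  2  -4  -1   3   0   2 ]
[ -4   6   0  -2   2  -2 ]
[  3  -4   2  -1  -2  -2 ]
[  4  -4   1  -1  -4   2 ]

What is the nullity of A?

Row reduce to echelon form.
R2 ← R2 + (1/3)·R1: [0, -4/3, -2/3, 2, 4/3, 0]
R3 ← R3 − (2/3)·R1: [0, 2/3, -2/3, 0, -2/3, 2]
R4 ← R4 + (1/2)·R1: [0, 0, 5/2, -5/2, 0, -5]
R5 ← R5 + (2/3)·R1: [0, 4/3, 5/3, -3, -4/3, -2]
R3 ← R3 + (1/2)·R2: [0, 0, -1, 1, 0, 2]
R5 ← R5 + R2: [0, 0, 1, -1, 0, -2]
R4 ← R4 + (5/2)·R3: [0, 0, 0, 0, 0, 0]
R5 ← R5 + R3: [0, 0, 0, 0, 0, 0]
3 nonzero rows, so rank(A) = 3.
A has 6 columns; by rank–nullity, nullity = 6 − 3 = 3.

3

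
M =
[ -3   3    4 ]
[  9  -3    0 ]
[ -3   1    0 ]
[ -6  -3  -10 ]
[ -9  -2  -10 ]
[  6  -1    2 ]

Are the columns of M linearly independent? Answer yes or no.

Row reduce M to echelon form.
R2 ← R2 + (3)·R1: [0, 6, 12]
R3 ← R3 − R1: [0, -2, -4]
R4 ← R4 − (2)·R1: [0, -9, -18]
R5 ← R5 − (3)·R1: [0, -11, -22]
R6 ← R6 + (2)·R1: [0, 5, 10]
R3 ← R3 + (1/3)·R2: [0, 0, 0]
R4 ← R4 + (3/2)·R2: [0, 0, 0]
R5 ← R5 + (11/6)·R2: [0, 0, 0]
R6 ← R6 − (5/6)·R2: [0, 0, 0]
2 pivots among 3 columns.
Only 2 < 3 pivot columns, so the columns are linearly dependent.

no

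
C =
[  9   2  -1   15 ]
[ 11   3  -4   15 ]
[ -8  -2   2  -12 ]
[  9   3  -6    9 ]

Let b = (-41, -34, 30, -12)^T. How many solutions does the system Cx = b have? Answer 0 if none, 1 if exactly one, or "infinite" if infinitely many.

infinite

Row reduce the augmented matrix [C | b].
R2 ← R2 − (11/9)·R1: [0, 5/9, -25/9, -10/3, 145/9]
R3 ← R3 + (8/9)·R1: [0, -2/9, 10/9, 4/3, -58/9]
R4 ← R4 − R1: [0, 1, -5, -6, 29]
R3 ← R3 + (2/5)·R2: [0, 0, 0, 0, 0]
R4 ← R4 − (9/5)·R2: [0, 0, 0, 0, 0]
The echelon form has 2 nonzero rows, and every pivot lies in the first 4 columns, so rank(C) = rank([C|b]) = 2.
The system is consistent.
rank = 2 < 4 unknowns, so there are infinitely many solutions.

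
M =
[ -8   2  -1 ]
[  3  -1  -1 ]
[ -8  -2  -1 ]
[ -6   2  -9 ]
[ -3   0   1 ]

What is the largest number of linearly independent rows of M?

3

Row reduce to echelon form.
R2 ← R2 + (3/8)·R1: [0, -1/4, -11/8]
R3 ← R3 − R1: [0, -4, 0]
R4 ← R4 − (3/4)·R1: [0, 1/2, -33/4]
R5 ← R5 − (3/8)·R1: [0, -3/4, 11/8]
R3 ← R3 − (16)·R2: [0, 0, 22]
R4 ← R4 + (2)·R2: [0, 0, -11]
R5 ← R5 − (3)·R2: [0, 0, 11/2]
R4 ← R4 + (1/2)·R3: [0, 0, 0]
R5 ← R5 − (1/4)·R3: [0, 0, 0]
Echelon form has 3 nonzero rows, so rank(M) = 3.
The rank gives the maximum number of linearly independent rows: 3.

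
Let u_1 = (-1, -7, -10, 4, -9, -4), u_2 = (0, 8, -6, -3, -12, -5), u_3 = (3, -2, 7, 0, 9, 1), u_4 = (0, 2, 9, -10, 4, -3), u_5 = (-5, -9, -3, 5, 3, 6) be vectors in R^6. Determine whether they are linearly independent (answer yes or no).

Form the matrix with these vectors as rows and row reduce.
R3 ← R3 + (3)·R1: [0, -23, -23, 12, -18, -11]
R5 ← R5 − (5)·R1: [0, 26, 47, -15, 48, 26]
R3 ← R3 + (23/8)·R2: [0, 0, -161/4, 27/8, -105/2, -203/8]
R4 ← R4 − (1/4)·R2: [0, 0, 21/2, -37/4, 7, -7/4]
R5 ← R5 − (13/4)·R2: [0, 0, 133/2, -21/4, 87, 169/4]
R4 ← R4 + (6/23)·R3: [0, 0, 0, -385/46, -154/23, -385/46]
R5 ← R5 + (38/23)·R3: [0, 0, 0, 15/46, 6/23, 15/46]
R5 ← R5 + (3/77)·R4: [0, 0, 0, 0, 0, 0]
4 nonzero rows, so the 5 vectors span a space of dimension 4.
Since 4 < 5, the vectors are linearly dependent.

no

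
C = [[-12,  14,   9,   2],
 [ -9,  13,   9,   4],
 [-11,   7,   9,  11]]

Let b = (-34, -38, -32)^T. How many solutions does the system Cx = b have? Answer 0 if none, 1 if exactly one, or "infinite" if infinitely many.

Row reduce the augmented matrix [C | b].
R2 ← R2 − (3/4)·R1: [0, 5/2, 9/4, 5/2, -25/2]
R3 ← R3 − (11/12)·R1: [0, -35/6, 3/4, 55/6, -5/6]
R3 ← R3 + (7/3)·R2: [0, 0, 6, 15, -30]
The echelon form has 3 nonzero rows, and every pivot lies in the first 4 columns, so rank(C) = rank([C|b]) = 3.
The system is consistent.
rank = 3 < 4 unknowns, so there are infinitely many solutions.

infinite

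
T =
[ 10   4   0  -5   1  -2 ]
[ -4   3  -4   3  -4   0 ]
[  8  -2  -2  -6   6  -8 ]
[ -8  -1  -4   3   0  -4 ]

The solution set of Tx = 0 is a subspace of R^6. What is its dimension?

Row reduce to echelon form.
R2 ← R2 + (2/5)·R1: [0, 23/5, -4, 1, -18/5, -4/5]
R3 ← R3 − (4/5)·R1: [0, -26/5, -2, -2, 26/5, -32/5]
R4 ← R4 + (4/5)·R1: [0, 11/5, -4, -1, 4/5, -28/5]
R3 ← R3 + (26/23)·R2: [0, 0, -150/23, -20/23, 26/23, -168/23]
R4 ← R4 − (11/23)·R2: [0, 0, -48/23, -34/23, 58/23, -120/23]
R4 ← R4 − (8/25)·R3: [0, 0, 0, -6/5, 54/25, -72/25]
4 nonzero rows, so rank(T) = 4.
T has 6 columns; by rank–nullity, nullity = 6 − 4 = 2.

2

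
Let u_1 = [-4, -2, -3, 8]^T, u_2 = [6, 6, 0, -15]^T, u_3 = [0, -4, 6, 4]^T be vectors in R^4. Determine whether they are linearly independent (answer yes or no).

Form the matrix with these vectors as rows and row reduce.
R2 ← R2 + (3/2)·R1: [0, 3, -9/2, -3]
R3 ← R3 + (4/3)·R2: [0, 0, 0, 0]
2 nonzero rows, so the 3 vectors span a space of dimension 2.
Since 2 < 3, the vectors are linearly dependent.

no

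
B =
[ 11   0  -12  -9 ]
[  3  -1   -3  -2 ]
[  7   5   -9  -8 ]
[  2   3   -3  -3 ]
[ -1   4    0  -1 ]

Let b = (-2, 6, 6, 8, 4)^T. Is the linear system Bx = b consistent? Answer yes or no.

no

Row reduce the augmented matrix [B | b].
R2 ← R2 − (3/11)·R1: [0, -1, 3/11, 5/11, 72/11]
R3 ← R3 − (7/11)·R1: [0, 5, -15/11, -25/11, 80/11]
R4 ← R4 − (2/11)·R1: [0, 3, -9/11, -15/11, 92/11]
R5 ← R5 + (1/11)·R1: [0, 4, -12/11, -20/11, 42/11]
R3 ← R3 + (5)·R2: [0, 0, 0, 0, 40]
R4 ← R4 + (3)·R2: [0, 0, 0, 0, 28]
R5 ← R5 + (4)·R2: [0, 0, 0, 0, 30]
R4 ← R4 − (7/10)·R3: [0, 0, 0, 0, 0]
R5 ← R5 − (3/4)·R3: [0, 0, 0, 0, 0]
The echelon form has 3 nonzero rows; the last pivot sits in the augmented column, so rank(B) = 2 but rank([B|b]) = 3.
Since the ranks differ, the system is inconsistent.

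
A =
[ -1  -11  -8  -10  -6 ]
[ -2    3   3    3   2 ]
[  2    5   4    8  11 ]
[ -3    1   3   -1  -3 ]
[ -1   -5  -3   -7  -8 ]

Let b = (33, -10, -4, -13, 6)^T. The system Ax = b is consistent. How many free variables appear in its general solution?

Row reduce the augmented matrix [A | b].
R2 ← R2 − (2)·R1: [0, 25, 19, 23, 14, -76]
R3 ← R3 + (2)·R1: [0, -17, -12, -12, -1, 62]
R4 ← R4 − (3)·R1: [0, 34, 27, 29, 15, -112]
R5 ← R5 − R1: [0, 6, 5, 3, -2, -27]
R3 ← R3 + (17/25)·R2: [0, 0, 23/25, 91/25, 213/25, 258/25]
R4 ← R4 − (34/25)·R2: [0, 0, 29/25, -57/25, -101/25, -216/25]
R5 ← R5 − (6/25)·R2: [0, 0, 11/25, -63/25, -134/25, -219/25]
R4 ← R4 − (29/23)·R3: [0, 0, 0, -158/23, -340/23, -498/23]
R5 ← R5 − (11/23)·R3: [0, 0, 0, -98/23, -217/23, -315/23]
R5 ← R5 − (49/79)·R4: [0, 0, 0, 0, -21/79, -21/79]
The echelon form has 5 nonzero rows, and every pivot lies in the first 5 columns, so rank(A) = rank([A|b]) = 5.
The system is consistent.
Free variables = (unknowns) − (rank) = 5 − 5 = 0.

0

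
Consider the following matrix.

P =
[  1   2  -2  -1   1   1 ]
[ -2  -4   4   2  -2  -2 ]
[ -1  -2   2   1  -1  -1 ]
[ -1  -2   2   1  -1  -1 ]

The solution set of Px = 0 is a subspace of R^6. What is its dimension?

Row reduce to echelon form.
R2 ← R2 + (2)·R1: [0, 0, 0, 0, 0, 0]
R3 ← R3 + R1: [0, 0, 0, 0, 0, 0]
R4 ← R4 + R1: [0, 0, 0, 0, 0, 0]
1 nonzero row, so rank(P) = 1.
P has 6 columns; by rank–nullity, nullity = 6 − 1 = 5.

5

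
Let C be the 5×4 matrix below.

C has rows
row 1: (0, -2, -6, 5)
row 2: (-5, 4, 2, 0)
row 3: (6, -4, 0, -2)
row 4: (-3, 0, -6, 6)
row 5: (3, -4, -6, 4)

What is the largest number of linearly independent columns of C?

2

Row reduce to echelon form.
Swap R1 ↔ R2
R3 ← R3 + (6/5)·R1: [0, 4/5, 12/5, -2]
R4 ← R4 − (3/5)·R1: [0, -12/5, -36/5, 6]
R5 ← R5 + (3/5)·R1: [0, -8/5, -24/5, 4]
R3 ← R3 + (2/5)·R2: [0, 0, 0, 0]
R4 ← R4 − (6/5)·R2: [0, 0, 0, 0]
R5 ← R5 − (4/5)·R2: [0, 0, 0, 0]
Echelon form has 2 nonzero rows, so rank(C) = 2.
The rank gives the maximum number of linearly independent columns: 2.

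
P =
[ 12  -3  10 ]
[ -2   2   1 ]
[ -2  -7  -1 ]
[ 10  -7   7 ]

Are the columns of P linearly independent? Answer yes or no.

yes

Row reduce P to echelon form.
R2 ← R2 + (1/6)·R1: [0, 3/2, 8/3]
R3 ← R3 + (1/6)·R1: [0, -15/2, 2/3]
R4 ← R4 − (5/6)·R1: [0, -9/2, -4/3]
R3 ← R3 + (5)·R2: [0, 0, 14]
R4 ← R4 + (3)·R2: [0, 0, 20/3]
R4 ← R4 − (10/21)·R3: [0, 0, 0]
3 pivots among 3 columns.
Every column is a pivot column, so the columns are linearly independent.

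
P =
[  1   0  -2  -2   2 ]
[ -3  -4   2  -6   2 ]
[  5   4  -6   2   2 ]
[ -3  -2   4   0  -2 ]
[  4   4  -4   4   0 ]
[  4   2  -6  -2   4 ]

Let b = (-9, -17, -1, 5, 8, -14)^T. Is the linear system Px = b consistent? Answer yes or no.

yes

Row reduce the augmented matrix [P | b].
R2 ← R2 + (3)·R1: [0, -4, -4, -12, 8, -44]
R3 ← R3 − (5)·R1: [0, 4, 4, 12, -8, 44]
R4 ← R4 + (3)·R1: [0, -2, -2, -6, 4, -22]
R5 ← R5 − (4)·R1: [0, 4, 4, 12, -8, 44]
R6 ← R6 − (4)·R1: [0, 2, 2, 6, -4, 22]
R3 ← R3 + R2: [0, 0, 0, 0, 0, 0]
R4 ← R4 − (1/2)·R2: [0, 0, 0, 0, 0, 0]
R5 ← R5 + R2: [0, 0, 0, 0, 0, 0]
R6 ← R6 + (1/2)·R2: [0, 0, 0, 0, 0, 0]
The echelon form has 2 nonzero rows, and every pivot lies in the first 5 columns, so rank(P) = rank([P|b]) = 2.
The system is consistent.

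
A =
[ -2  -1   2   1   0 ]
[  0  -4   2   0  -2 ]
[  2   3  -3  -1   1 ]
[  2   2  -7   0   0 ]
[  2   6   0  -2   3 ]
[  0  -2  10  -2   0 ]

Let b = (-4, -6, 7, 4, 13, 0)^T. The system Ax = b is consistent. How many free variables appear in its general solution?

Row reduce the augmented matrix [A | b].
R3 ← R3 + R1: [0, 2, -1, 0, 1, 3]
R4 ← R4 + R1: [0, 1, -5, 1, 0, 0]
R5 ← R5 + R1: [0, 5, 2, -1, 3, 9]
R3 ← R3 + (1/2)·R2: [0, 0, 0, 0, 0, 0]
R4 ← R4 + (1/4)·R2: [0, 0, -9/2, 1, -1/2, -3/2]
R5 ← R5 + (5/4)·R2: [0, 0, 9/2, -1, 1/2, 3/2]
R6 ← R6 − (1/2)·R2: [0, 0, 9, -2, 1, 3]
Swap R3 ↔ R4
R5 ← R5 + R3: [0, 0, 0, 0, 0, 0]
R6 ← R6 + (2)·R3: [0, 0, 0, 0, 0, 0]
The echelon form has 3 nonzero rows, and every pivot lies in the first 5 columns, so rank(A) = rank([A|b]) = 3.
The system is consistent.
Free variables = (unknowns) − (rank) = 5 − 3 = 2.

2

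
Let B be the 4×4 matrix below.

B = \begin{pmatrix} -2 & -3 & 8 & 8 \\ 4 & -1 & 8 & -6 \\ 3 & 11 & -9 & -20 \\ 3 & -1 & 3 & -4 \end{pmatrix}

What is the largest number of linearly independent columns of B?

Row reduce to echelon form.
R2 ← R2 + (2)·R1: [0, -7, 24, 10]
R3 ← R3 + (3/2)·R1: [0, 13/2, 3, -8]
R4 ← R4 + (3/2)·R1: [0, -11/2, 15, 8]
R3 ← R3 + (13/14)·R2: [0, 0, 177/7, 9/7]
R4 ← R4 − (11/14)·R2: [0, 0, -27/7, 1/7]
R4 ← R4 + (9/59)·R3: [0, 0, 0, 20/59]
Echelon form has 4 nonzero rows, so rank(B) = 4.
The rank gives the maximum number of linearly independent columns: 4.

4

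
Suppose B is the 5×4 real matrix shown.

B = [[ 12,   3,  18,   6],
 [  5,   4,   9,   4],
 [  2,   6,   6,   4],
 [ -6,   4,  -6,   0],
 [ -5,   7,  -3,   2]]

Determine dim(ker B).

Row reduce to echelon form.
R2 ← R2 − (5/12)·R1: [0, 11/4, 3/2, 3/2]
R3 ← R3 − (1/6)·R1: [0, 11/2, 3, 3]
R4 ← R4 + (1/2)·R1: [0, 11/2, 3, 3]
R5 ← R5 + (5/12)·R1: [0, 33/4, 9/2, 9/2]
R3 ← R3 − (2)·R2: [0, 0, 0, 0]
R4 ← R4 − (2)·R2: [0, 0, 0, 0]
R5 ← R5 − (3)·R2: [0, 0, 0, 0]
2 nonzero rows, so rank(B) = 2.
B has 4 columns; by rank–nullity, nullity = 4 − 2 = 2.

2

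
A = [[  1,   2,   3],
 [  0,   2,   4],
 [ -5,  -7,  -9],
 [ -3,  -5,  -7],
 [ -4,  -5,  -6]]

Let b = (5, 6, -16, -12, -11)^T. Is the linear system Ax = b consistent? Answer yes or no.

yes

Row reduce the augmented matrix [A | b].
R3 ← R3 + (5)·R1: [0, 3, 6, 9]
R4 ← R4 + (3)·R1: [0, 1, 2, 3]
R5 ← R5 + (4)·R1: [0, 3, 6, 9]
R3 ← R3 − (3/2)·R2: [0, 0, 0, 0]
R4 ← R4 − (1/2)·R2: [0, 0, 0, 0]
R5 ← R5 − (3/2)·R2: [0, 0, 0, 0]
The echelon form has 2 nonzero rows, and every pivot lies in the first 3 columns, so rank(A) = rank([A|b]) = 2.
The system is consistent.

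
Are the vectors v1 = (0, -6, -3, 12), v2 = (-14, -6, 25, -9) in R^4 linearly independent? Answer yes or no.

Form the matrix with these vectors as rows and row reduce.
Swap R1 ↔ R2
2 nonzero rows, so the 2 vectors span a space of dimension 2.
Since 2 = 2, the vectors are linearly independent.

yes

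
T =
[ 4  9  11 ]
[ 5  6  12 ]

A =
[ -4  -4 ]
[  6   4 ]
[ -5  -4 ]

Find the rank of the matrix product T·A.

First compute TA:
[[-17, -24],
 [-44, -44]]
Now row reduce the product.
R2 ← R2 − (44/17)·R1: [0, 308/17]
2 nonzero rows, so rank(TA) = 2.

2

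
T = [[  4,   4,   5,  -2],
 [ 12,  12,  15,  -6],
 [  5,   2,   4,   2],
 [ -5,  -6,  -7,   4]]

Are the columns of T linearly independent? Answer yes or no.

Row reduce T to echelon form.
R2 ← R2 − (3)·R1: [0, 0, 0, 0]
R3 ← R3 − (5/4)·R1: [0, -3, -9/4, 9/2]
R4 ← R4 + (5/4)·R1: [0, -1, -3/4, 3/2]
Swap R2 ↔ R3
R4 ← R4 − (1/3)·R2: [0, 0, 0, 0]
2 pivots among 4 columns.
Only 2 < 4 pivot columns, so the columns are linearly dependent.

no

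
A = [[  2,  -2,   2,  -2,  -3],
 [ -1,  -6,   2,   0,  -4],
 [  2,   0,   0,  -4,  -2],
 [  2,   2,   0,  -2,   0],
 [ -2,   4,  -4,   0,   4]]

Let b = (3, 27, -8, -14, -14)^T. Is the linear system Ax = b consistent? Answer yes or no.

Row reduce the augmented matrix [A | b].
R2 ← R2 + (1/2)·R1: [0, -7, 3, -1, -11/2, 57/2]
R3 ← R3 − R1: [0, 2, -2, -2, 1, -11]
R4 ← R4 − R1: [0, 4, -2, 0, 3, -17]
R5 ← R5 + R1: [0, 2, -2, -2, 1, -11]
R3 ← R3 + (2/7)·R2: [0, 0, -8/7, -16/7, -4/7, -20/7]
R4 ← R4 + (4/7)·R2: [0, 0, -2/7, -4/7, -1/7, -5/7]
R5 ← R5 + (2/7)·R2: [0, 0, -8/7, -16/7, -4/7, -20/7]
R4 ← R4 − (1/4)·R3: [0, 0, 0, 0, 0, 0]
R5 ← R5 − R3: [0, 0, 0, 0, 0, 0]
The echelon form has 3 nonzero rows, and every pivot lies in the first 5 columns, so rank(A) = rank([A|b]) = 3.
The system is consistent.

yes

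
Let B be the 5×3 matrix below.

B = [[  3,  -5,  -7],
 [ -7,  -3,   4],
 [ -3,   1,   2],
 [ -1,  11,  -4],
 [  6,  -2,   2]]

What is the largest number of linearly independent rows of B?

3

Row reduce to echelon form.
R2 ← R2 + (7/3)·R1: [0, -44/3, -37/3]
R3 ← R3 + R1: [0, -4, -5]
R4 ← R4 + (1/3)·R1: [0, 28/3, -19/3]
R5 ← R5 − (2)·R1: [0, 8, 16]
R3 ← R3 − (3/11)·R2: [0, 0, -18/11]
R4 ← R4 + (7/11)·R2: [0, 0, -156/11]
R5 ← R5 + (6/11)·R2: [0, 0, 102/11]
R4 ← R4 − (26/3)·R3: [0, 0, 0]
R5 ← R5 + (17/3)·R3: [0, 0, 0]
Echelon form has 3 nonzero rows, so rank(B) = 3.
The rank gives the maximum number of linearly independent rows: 3.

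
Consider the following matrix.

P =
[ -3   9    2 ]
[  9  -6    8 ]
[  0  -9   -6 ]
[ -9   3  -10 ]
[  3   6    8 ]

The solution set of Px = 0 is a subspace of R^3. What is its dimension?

Row reduce to echelon form.
R2 ← R2 + (3)·R1: [0, 21, 14]
R4 ← R4 − (3)·R1: [0, -24, -16]
R5 ← R5 + R1: [0, 15, 10]
R3 ← R3 + (3/7)·R2: [0, 0, 0]
R4 ← R4 + (8/7)·R2: [0, 0, 0]
R5 ← R5 − (5/7)·R2: [0, 0, 0]
2 nonzero rows, so rank(P) = 2.
P has 3 columns; by rank–nullity, nullity = 3 − 2 = 1.

1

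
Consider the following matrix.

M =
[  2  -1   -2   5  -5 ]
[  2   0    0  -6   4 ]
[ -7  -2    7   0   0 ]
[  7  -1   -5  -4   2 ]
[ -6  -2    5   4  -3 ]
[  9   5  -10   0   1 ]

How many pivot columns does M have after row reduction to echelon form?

Row reduce to echelon form.
R2 ← R2 − R1: [0, 1, 2, -11, 9]
R3 ← R3 + (7/2)·R1: [0, -11/2, 0, 35/2, -35/2]
R4 ← R4 − (7/2)·R1: [0, 5/2, 2, -43/2, 39/2]
R5 ← R5 + (3)·R1: [0, -5, -1, 19, -18]
R6 ← R6 − (9/2)·R1: [0, 19/2, -1, -45/2, 47/2]
R3 ← R3 + (11/2)·R2: [0, 0, 11, -43, 32]
R4 ← R4 − (5/2)·R2: [0, 0, -3, 6, -3]
R5 ← R5 + (5)·R2: [0, 0, 9, -36, 27]
R6 ← R6 − (19/2)·R2: [0, 0, -20, 82, -62]
R4 ← R4 + (3/11)·R3: [0, 0, 0, -63/11, 63/11]
R5 ← R5 − (9/11)·R3: [0, 0, 0, -9/11, 9/11]
R6 ← R6 + (20/11)·R3: [0, 0, 0, 42/11, -42/11]
R5 ← R5 − (1/7)·R4: [0, 0, 0, 0, 0]
R6 ← R6 + (2/3)·R4: [0, 0, 0, 0, 0]
Echelon form has 4 nonzero rows, so rank(M) = 4.
Each nonzero row contributes one pivot column: 4 pivot columns.

4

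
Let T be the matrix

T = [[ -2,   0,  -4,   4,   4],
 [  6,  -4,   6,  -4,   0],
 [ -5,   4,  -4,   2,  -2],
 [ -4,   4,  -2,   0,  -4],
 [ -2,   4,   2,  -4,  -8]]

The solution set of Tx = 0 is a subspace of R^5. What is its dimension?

3

Row reduce to echelon form.
R2 ← R2 + (3)·R1: [0, -4, -6, 8, 12]
R3 ← R3 − (5/2)·R1: [0, 4, 6, -8, -12]
R4 ← R4 − (2)·R1: [0, 4, 6, -8, -12]
R5 ← R5 − R1: [0, 4, 6, -8, -12]
R3 ← R3 + R2: [0, 0, 0, 0, 0]
R4 ← R4 + R2: [0, 0, 0, 0, 0]
R5 ← R5 + R2: [0, 0, 0, 0, 0]
2 nonzero rows, so rank(T) = 2.
T has 5 columns; by rank–nullity, nullity = 5 − 2 = 3.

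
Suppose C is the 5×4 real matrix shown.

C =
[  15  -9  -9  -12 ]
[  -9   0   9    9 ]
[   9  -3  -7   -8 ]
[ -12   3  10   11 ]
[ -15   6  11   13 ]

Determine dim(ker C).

2

Row reduce to echelon form.
R2 ← R2 + (3/5)·R1: [0, -27/5, 18/5, 9/5]
R3 ← R3 − (3/5)·R1: [0, 12/5, -8/5, -4/5]
R4 ← R4 + (4/5)·R1: [0, -21/5, 14/5, 7/5]
R5 ← R5 + R1: [0, -3, 2, 1]
R3 ← R3 + (4/9)·R2: [0, 0, 0, 0]
R4 ← R4 − (7/9)·R2: [0, 0, 0, 0]
R5 ← R5 − (5/9)·R2: [0, 0, 0, 0]
2 nonzero rows, so rank(C) = 2.
C has 4 columns; by rank–nullity, nullity = 4 − 2 = 2.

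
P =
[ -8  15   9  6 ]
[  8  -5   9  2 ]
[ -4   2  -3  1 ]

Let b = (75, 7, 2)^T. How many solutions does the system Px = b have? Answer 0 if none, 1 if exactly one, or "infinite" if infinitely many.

infinite

Row reduce the augmented matrix [P | b].
R2 ← R2 + R1: [0, 10, 18, 8, 82]
R3 ← R3 − (1/2)·R1: [0, -11/2, -15/2, -2, -71/2]
R3 ← R3 + (11/20)·R2: [0, 0, 12/5, 12/5, 48/5]
The echelon form has 3 nonzero rows, and every pivot lies in the first 4 columns, so rank(P) = rank([P|b]) = 3.
The system is consistent.
rank = 3 < 4 unknowns, so there are infinitely many solutions.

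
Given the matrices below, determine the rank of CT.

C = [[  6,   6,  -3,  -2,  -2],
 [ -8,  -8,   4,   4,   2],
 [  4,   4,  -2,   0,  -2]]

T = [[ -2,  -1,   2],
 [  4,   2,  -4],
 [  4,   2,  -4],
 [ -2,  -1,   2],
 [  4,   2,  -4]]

1

First compute CT:
[[ -4,  -2,   4],
 [  0,   0,   0],
 [ -8,  -4,   8]]
Now row reduce the product.
R3 ← R3 − (2)·R1: [0, 0, 0]
1 nonzero row, so rank(CT) = 1.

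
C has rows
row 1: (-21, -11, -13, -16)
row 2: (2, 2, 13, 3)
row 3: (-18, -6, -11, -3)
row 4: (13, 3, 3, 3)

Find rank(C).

Row reduce to echelon form.
R2 ← R2 + (2/21)·R1: [0, 20/21, 247/21, 31/21]
R3 ← R3 − (6/7)·R1: [0, 24/7, 1/7, 75/7]
R4 ← R4 + (13/21)·R1: [0, -80/21, -106/21, -145/21]
R3 ← R3 − (18/5)·R2: [0, 0, -211/5, 27/5]
R4 ← R4 + (4)·R2: [0, 0, 42, -1]
R4 ← R4 + (210/211)·R3: [0, 0, 0, 923/211]
Echelon form has 4 nonzero rows, so rank(C) = 4.

4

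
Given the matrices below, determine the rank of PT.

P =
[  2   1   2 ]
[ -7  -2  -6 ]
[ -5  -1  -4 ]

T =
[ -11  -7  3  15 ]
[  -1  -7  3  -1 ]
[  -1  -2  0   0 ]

2

First compute PT:
[[-25, -25,   9,  29],
 [ 85,  75, -27, -103],
 [ 60,  50, -18, -74]]
Now row reduce the product.
R2 ← R2 + (17/5)·R1: [0, -10, 18/5, -22/5]
R3 ← R3 + (12/5)·R1: [0, -10, 18/5, -22/5]
R3 ← R3 − R2: [0, 0, 0, 0]
2 nonzero rows, so rank(PT) = 2.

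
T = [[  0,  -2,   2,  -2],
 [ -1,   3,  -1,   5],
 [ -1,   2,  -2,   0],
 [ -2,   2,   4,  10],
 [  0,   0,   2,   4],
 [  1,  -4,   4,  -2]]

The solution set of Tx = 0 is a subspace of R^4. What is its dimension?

Row reduce to echelon form.
Swap R1 ↔ R2
R3 ← R3 − R1: [0, -1, -1, -5]
R4 ← R4 − (2)·R1: [0, -4, 6, 0]
R6 ← R6 + R1: [0, -1, 3, 3]
R3 ← R3 − (1/2)·R2: [0, 0, -2, -4]
R4 ← R4 − (2)·R2: [0, 0, 2, 4]
R6 ← R6 − (1/2)·R2: [0, 0, 2, 4]
R4 ← R4 + R3: [0, 0, 0, 0]
R5 ← R5 + R3: [0, 0, 0, 0]
R6 ← R6 + R3: [0, 0, 0, 0]
3 nonzero rows, so rank(T) = 3.
T has 4 columns; by rank–nullity, nullity = 4 − 3 = 1.

1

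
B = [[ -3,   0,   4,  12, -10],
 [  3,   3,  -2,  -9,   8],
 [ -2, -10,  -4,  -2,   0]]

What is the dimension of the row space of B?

Row reduce to echelon form.
R2 ← R2 + R1: [0, 3, 2, 3, -2]
R3 ← R3 − (2/3)·R1: [0, -10, -20/3, -10, 20/3]
R3 ← R3 + (10/3)·R2: [0, 0, 0, 0, 0]
Echelon form has 2 nonzero rows, so rank(B) = 2.
The row space has dimension equal to the rank: 2.

2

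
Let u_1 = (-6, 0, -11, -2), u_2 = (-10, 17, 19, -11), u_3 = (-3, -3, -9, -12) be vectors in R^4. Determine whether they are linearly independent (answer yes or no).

yes

Form the matrix with these vectors as rows and row reduce.
R2 ← R2 − (5/3)·R1: [0, 17, 112/3, -23/3]
R3 ← R3 − (1/2)·R1: [0, -3, -7/2, -11]
R3 ← R3 + (3/17)·R2: [0, 0, 105/34, -210/17]
3 nonzero rows, so the 3 vectors span a space of dimension 3.
Since 3 = 3, the vectors are linearly independent.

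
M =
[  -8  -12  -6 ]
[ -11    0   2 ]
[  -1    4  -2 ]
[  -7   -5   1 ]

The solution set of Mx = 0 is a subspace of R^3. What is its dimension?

0

Row reduce to echelon form.
R2 ← R2 − (11/8)·R1: [0, 33/2, 41/4]
R3 ← R3 − (1/8)·R1: [0, 11/2, -5/4]
R4 ← R4 − (7/8)·R1: [0, 11/2, 25/4]
R3 ← R3 − (1/3)·R2: [0, 0, -14/3]
R4 ← R4 − (1/3)·R2: [0, 0, 17/6]
R4 ← R4 + (17/28)·R3: [0, 0, 0]
3 nonzero rows, so rank(M) = 3.
M has 3 columns; by rank–nullity, nullity = 3 − 3 = 0.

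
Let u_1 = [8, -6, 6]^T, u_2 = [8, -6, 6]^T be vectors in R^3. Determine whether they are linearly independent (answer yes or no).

no

Form the matrix with these vectors as rows and row reduce.
R2 ← R2 − R1: [0, 0, 0]
1 nonzero row, so the 2 vectors span a space of dimension 1.
Since 1 < 2, the vectors are linearly dependent.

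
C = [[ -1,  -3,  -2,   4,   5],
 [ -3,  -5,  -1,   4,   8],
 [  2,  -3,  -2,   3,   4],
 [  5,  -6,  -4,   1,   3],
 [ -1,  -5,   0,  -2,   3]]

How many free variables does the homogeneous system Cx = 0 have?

1

Row reduce to echelon form.
R2 ← R2 − (3)·R1: [0, 4, 5, -8, -7]
R3 ← R3 + (2)·R1: [0, -9, -6, 11, 14]
R4 ← R4 + (5)·R1: [0, -21, -14, 21, 28]
R5 ← R5 − R1: [0, -2, 2, -6, -2]
R3 ← R3 + (9/4)·R2: [0, 0, 21/4, -7, -7/4]
R4 ← R4 + (21/4)·R2: [0, 0, 49/4, -21, -35/4]
R5 ← R5 + (1/2)·R2: [0, 0, 9/2, -10, -11/2]
R4 ← R4 − (7/3)·R3: [0, 0, 0, -14/3, -14/3]
R5 ← R5 − (6/7)·R3: [0, 0, 0, -4, -4]
R5 ← R5 − (6/7)·R4: [0, 0, 0, 0, 0]
4 nonzero rows, so rank(C) = 4.
C has 5 columns; by rank–nullity, nullity = 5 − 4 = 1.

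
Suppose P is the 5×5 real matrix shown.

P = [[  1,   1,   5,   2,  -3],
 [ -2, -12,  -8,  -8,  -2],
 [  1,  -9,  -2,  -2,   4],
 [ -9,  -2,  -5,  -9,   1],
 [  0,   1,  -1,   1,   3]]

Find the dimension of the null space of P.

0

Row reduce to echelon form.
R2 ← R2 + (2)·R1: [0, -10, 2, -4, -8]
R3 ← R3 − R1: [0, -10, -7, -4, 7]
R4 ← R4 + (9)·R1: [0, 7, 40, 9, -26]
R3 ← R3 − R2: [0, 0, -9, 0, 15]
R4 ← R4 + (7/10)·R2: [0, 0, 207/5, 31/5, -158/5]
R5 ← R5 + (1/10)·R2: [0, 0, -4/5, 3/5, 11/5]
R4 ← R4 + (23/5)·R3: [0, 0, 0, 31/5, 187/5]
R5 ← R5 − (4/45)·R3: [0, 0, 0, 3/5, 13/15]
R5 ← R5 − (3/31)·R4: [0, 0, 0, 0, -256/93]
5 nonzero rows, so rank(P) = 5.
P has 5 columns; by rank–nullity, nullity = 5 − 5 = 0.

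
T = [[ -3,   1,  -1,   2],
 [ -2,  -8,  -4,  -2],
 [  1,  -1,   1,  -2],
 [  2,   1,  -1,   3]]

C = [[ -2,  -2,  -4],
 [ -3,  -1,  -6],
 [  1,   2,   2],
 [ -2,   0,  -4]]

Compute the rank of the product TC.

2

First compute TC:
[[ -2,   3,  -4],
 [ 28,   4,  56],
 [  6,   1,  12],
 [-14,  -7, -28]]
Now row reduce the product.
R2 ← R2 + (14)·R1: [0, 46, 0]
R3 ← R3 + (3)·R1: [0, 10, 0]
R4 ← R4 − (7)·R1: [0, -28, 0]
R3 ← R3 − (5/23)·R2: [0, 0, 0]
R4 ← R4 + (14/23)·R2: [0, 0, 0]
2 nonzero rows, so rank(TC) = 2.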